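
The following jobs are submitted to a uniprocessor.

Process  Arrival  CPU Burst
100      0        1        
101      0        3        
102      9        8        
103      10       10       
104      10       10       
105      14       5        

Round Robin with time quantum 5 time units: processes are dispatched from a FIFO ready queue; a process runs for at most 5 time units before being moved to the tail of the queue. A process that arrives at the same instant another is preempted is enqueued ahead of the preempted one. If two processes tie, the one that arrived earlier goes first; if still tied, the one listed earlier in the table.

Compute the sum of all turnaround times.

102

Timeline: | 100 0-1 | 101 1-4 | idle 4-9 | 102 9-14 | 103 14-19 | 104 19-24 | 105 24-29 | 102 29-32 | 103 32-37 | 104 37-42 |
Completion: 100=1  101=4  102=32  103=37  104=42  105=29
Turnaround (C−A): 100=1  101=4  102=23  103=27  104=32  105=15
Turnaround = completion − arrival: 100=1, 101=4, 102=23, 103=27, 104=32, 105=15
Total turnaround = 1 + 4 + 23 + 27 + 32 + 15 = 102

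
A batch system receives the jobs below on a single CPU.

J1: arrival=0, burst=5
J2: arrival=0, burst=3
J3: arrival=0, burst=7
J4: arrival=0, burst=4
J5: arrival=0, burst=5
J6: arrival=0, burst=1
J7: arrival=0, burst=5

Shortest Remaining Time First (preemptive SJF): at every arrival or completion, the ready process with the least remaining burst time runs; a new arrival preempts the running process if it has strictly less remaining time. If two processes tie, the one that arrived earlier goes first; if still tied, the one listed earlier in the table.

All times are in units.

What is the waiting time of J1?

8

Schedule: | J6 0-1 | J2 1-4 | J4 4-8 | J1 8-13 | J5 13-18 | J7 18-23 | J3 23-30 |
Completion: J1=13  J2=4  J3=30  J4=8  J5=18  J6=1  J7=23
Turnaround (C−A): J1=13  J2=4  J3=30  J4=8  J5=18  J6=1  J7=23
Waiting(J1) = turnaround − burst = 13 − 5 = 8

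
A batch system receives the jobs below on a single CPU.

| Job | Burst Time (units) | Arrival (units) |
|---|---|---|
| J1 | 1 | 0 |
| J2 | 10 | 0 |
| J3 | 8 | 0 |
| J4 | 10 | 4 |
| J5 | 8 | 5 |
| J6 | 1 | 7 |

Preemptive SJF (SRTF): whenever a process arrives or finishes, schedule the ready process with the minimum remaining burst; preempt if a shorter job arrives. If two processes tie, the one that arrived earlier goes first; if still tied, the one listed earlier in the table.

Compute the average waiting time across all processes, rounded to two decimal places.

Schedule: | J1 0-1 | J3 1-7 | J6 7-8 | J3 8-10 | J5 10-18 | J2 18-28 | J4 28-38 |
Completion: J1=1  J2=28  J3=10  J4=38  J5=18  J6=8
Turnaround (C−A): J1=1  J2=28  J3=10  J4=34  J5=13  J6=1
Waiting times: J1=0, J2=18, J3=2, J4=24, J5=5, J6=0
Average waiting = (0+18+2+24+5+0) / 6 = 49/6 = 8.17

8.17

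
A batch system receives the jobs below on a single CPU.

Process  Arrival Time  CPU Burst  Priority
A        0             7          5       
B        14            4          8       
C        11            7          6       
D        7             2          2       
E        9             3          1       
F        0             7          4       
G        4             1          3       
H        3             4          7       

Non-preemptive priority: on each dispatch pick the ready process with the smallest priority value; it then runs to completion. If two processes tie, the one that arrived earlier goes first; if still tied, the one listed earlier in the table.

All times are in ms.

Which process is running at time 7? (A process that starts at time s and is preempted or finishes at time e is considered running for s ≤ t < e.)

D

Schedule: | F 0-7 | D 7-9 | E 9-12 | G 12-13 | A 13-20 | C 20-27 | H 27-31 | B 31-35 |
Completion: A=20  B=35  C=27  D=9  E=12  F=7  G=13  H=31
Turnaround (C−A): A=20  B=21  C=16  D=2  E=3  F=7  G=9  H=28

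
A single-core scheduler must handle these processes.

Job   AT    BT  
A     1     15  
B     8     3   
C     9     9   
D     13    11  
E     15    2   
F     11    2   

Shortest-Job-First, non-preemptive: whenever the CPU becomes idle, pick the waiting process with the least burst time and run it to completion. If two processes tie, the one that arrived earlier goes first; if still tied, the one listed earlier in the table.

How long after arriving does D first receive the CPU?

19

Gantt: | idle 0-1 | A 1-16 | F 16-18 | E 18-20 | B 20-23 | C 23-32 | D 32-43 |
Completion: A=16  B=23  C=32  D=43  E=20  F=18
Turnaround (C−A): A=15  B=15  C=23  D=30  E=5  F=7
Response(D) = first start − arrival = 32 − 13 = 19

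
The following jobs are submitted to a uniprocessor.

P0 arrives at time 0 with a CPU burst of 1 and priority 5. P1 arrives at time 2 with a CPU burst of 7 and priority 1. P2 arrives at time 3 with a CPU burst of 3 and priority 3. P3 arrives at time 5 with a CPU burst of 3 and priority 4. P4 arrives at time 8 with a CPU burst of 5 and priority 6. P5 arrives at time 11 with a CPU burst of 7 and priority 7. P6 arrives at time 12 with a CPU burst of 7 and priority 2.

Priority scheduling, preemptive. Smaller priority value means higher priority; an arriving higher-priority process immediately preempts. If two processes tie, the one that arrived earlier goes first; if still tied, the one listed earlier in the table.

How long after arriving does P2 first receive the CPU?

6

Timeline: | P0 0-1 | idle 1-2 | P1 2-9 | P2 9-12 | P6 12-19 | P3 19-22 | P4 22-27 | P5 27-34 |
Completion: P0=1  P1=9  P2=12  P3=22  P4=27  P5=34  P6=19
Response(P2) = first start − arrival = 9 − 3 = 6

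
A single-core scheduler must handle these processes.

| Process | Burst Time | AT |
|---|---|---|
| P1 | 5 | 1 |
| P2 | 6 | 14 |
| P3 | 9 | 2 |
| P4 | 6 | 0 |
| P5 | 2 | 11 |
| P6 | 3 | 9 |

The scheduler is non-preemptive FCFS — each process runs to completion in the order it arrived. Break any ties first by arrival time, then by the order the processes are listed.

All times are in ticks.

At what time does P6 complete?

Schedule: | P4 0-6 | P1 6-11 | P3 11-20 | P6 20-23 | P5 23-25 | P2 25-31 |
Completion: P1=11  P2=31  P3=20  P4=6  P5=25  P6=23

23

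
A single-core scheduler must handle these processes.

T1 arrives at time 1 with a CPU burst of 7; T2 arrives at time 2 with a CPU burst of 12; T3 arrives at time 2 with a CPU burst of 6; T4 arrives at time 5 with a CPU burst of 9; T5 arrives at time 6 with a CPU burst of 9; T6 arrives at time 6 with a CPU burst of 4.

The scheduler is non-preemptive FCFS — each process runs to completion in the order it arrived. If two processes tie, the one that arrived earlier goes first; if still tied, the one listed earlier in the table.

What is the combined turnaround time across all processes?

Timeline: | idle 0-1 | T1 1-8 | T2 8-20 | T3 20-26 | T4 26-35 | T5 35-44 | T6 44-48 |
Completion: T1=8  T2=20  T3=26  T4=35  T5=44  T6=48
Turnaround = completion − arrival: T1=7, T2=18, T3=24, T4=30, T5=38, T6=42
Total turnaround = 7 + 18 + 24 + 30 + 38 + 42 = 159

159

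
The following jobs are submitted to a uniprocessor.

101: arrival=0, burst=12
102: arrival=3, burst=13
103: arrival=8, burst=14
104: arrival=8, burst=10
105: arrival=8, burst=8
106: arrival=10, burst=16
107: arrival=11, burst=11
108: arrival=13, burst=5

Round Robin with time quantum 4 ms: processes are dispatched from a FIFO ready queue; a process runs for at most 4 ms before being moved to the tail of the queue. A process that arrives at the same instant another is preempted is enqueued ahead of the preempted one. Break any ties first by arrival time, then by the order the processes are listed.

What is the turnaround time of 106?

Gantt: | 101 0-4 | 102 4-8 | 101 8-12 | 103 12-16 | 104 16-20 | 105 20-24 | 102 24-28 | 106 28-32 | 107 32-36 | 101 36-40 | 108 40-44 | 103 44-48 | 104 48-52 | 105 52-56 | 102 56-60 | 106 60-64 | 107 64-68 | 108 68-69 | 103 69-73 | 104 73-75 | 102 75-76 | 106 76-80 | 107 80-83 | 103 83-85 | 106 85-89 |
Completion: 101=40  102=76  103=85  104=75  105=56  106=89  107=83  108=69
Turnaround (C−A): 101=40  102=73  103=77  104=67  105=48  106=79  107=72  108=56
Turnaround(106) = completion − arrival = 89 − 10 = 79

79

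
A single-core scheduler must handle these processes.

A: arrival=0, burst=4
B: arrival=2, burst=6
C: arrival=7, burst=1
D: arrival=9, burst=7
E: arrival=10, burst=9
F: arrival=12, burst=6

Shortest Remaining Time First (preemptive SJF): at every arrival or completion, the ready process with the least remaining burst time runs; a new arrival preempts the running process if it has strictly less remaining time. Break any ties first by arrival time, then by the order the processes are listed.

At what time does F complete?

Schedule: | A 0-4 | B 4-7 | C 7-8 | B 8-11 | D 11-18 | F 18-24 | E 24-33 |
Completion: A=4  B=11  C=8  D=18  E=33  F=24
Turnaround (C−A): A=4  B=9  C=1  D=9  E=23  F=12

24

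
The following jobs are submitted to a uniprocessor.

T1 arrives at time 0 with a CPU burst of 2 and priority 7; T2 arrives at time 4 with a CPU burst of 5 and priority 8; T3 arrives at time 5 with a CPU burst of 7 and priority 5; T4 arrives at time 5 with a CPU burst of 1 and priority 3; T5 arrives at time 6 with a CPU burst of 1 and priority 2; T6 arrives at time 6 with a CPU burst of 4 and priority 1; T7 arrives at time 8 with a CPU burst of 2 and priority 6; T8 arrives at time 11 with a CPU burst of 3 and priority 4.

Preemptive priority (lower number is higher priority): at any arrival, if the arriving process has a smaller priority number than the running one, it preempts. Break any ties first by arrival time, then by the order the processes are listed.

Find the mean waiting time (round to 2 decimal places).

5.50

Gantt: | T1 0-2 | idle 2-4 | T2 4-5 | T4 5-6 | T6 6-10 | T5 10-11 | T8 11-14 | T3 14-21 | T7 21-23 | T2 23-27 |
Completion: T1=2  T2=27  T3=21  T4=6  T5=11  T6=10  T7=23  T8=14
Waiting times: T1=0, T2=18, T3=9, T4=0, T5=4, T6=0, T7=13, T8=0
Average waiting = (0+18+9+0+4+0+13+0) / 8 = 44/8 = 5.50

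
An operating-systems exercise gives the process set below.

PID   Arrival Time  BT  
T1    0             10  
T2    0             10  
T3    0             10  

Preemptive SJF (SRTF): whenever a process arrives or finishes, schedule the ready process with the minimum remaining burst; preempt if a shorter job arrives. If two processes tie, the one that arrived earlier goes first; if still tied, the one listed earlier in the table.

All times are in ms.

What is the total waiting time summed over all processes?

30

Schedule: | T1 0-10 | T2 10-20 | T3 20-30 |
Completion: T1=10  T2=20  T3=30
Waiting = turnaround − burst: T1=0, T2=10, T3=20
Total waiting = 0 + 10 + 20 = 30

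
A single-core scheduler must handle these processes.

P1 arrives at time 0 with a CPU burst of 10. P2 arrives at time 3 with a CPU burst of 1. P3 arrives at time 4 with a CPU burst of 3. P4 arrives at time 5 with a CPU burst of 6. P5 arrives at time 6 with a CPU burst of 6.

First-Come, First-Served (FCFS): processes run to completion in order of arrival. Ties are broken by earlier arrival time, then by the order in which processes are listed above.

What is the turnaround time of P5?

20

Timeline: | P1 0-10 | P2 10-11 | P3 11-14 | P4 14-20 | P5 20-26 |
Completion: P1=10  P2=11  P3=14  P4=20  P5=26
Turnaround(P5) = completion − arrival = 26 − 6 = 20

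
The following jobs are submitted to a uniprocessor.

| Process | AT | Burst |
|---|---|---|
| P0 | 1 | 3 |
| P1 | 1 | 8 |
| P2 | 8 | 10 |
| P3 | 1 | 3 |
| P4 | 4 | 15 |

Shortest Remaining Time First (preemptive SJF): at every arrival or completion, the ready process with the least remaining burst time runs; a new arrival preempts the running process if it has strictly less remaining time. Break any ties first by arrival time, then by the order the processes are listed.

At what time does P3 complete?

7

Schedule: | idle 0-1 | P0 1-4 | P3 4-7 | P1 7-15 | P2 15-25 | P4 25-40 |
Completion: P0=4  P1=15  P2=25  P3=7  P4=40
Turnaround (C−A): P0=3  P1=14  P2=17  P3=6  P4=36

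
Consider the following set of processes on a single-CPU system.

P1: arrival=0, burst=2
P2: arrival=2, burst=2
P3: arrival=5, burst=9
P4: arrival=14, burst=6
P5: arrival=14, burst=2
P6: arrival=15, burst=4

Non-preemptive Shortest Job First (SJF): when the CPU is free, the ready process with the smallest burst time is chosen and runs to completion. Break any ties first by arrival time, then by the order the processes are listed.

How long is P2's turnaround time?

2

Schedule: | P1 0-2 | P2 2-4 | idle 4-5 | P3 5-14 | P5 14-16 | P6 16-20 | P4 20-26 |
Completion: P1=2  P2=4  P3=14  P4=26  P5=16  P6=20
Turnaround (C−A): P1=2  P2=2  P3=9  P4=12  P5=2  P6=5
Turnaround(P2) = completion − arrival = 4 − 2 = 2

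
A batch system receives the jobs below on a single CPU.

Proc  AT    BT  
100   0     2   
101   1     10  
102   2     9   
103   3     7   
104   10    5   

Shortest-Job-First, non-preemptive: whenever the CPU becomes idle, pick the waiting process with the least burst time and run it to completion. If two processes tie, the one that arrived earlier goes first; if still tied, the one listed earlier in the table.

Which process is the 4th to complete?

103

Timeline: | 100 0-2 | 102 2-11 | 104 11-16 | 103 16-23 | 101 23-33 |
Completion: 100=2  101=33  102=11  103=23  104=16
Finish order: 100 → 102 → 104 → 103 → 101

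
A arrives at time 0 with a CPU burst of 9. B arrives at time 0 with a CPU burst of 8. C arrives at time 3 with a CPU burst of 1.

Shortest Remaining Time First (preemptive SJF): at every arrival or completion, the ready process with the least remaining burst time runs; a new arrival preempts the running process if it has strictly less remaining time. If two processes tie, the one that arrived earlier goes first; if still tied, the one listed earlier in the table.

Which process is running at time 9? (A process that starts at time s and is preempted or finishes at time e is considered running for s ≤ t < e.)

A

Schedule: | B 0-3 | C 3-4 | B 4-9 | A 9-18 |
Completion: A=18  B=9  C=4
Turnaround (C−A): A=18  B=9  C=1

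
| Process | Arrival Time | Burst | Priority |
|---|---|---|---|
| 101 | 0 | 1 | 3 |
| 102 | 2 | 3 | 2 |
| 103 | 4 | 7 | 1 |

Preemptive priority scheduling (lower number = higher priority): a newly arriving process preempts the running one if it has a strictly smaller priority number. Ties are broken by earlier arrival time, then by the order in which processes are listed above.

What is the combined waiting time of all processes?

7

Schedule: | 101 0-1 | idle 1-2 | 102 2-4 | 103 4-11 | 102 11-12 |
Completion: 101=1  102=12  103=11
Turnaround (C−A): 101=1  102=10  103=7
Waiting = turnaround − burst: 101=0, 102=7, 103=0
Total waiting = 0 + 7 + 0 = 7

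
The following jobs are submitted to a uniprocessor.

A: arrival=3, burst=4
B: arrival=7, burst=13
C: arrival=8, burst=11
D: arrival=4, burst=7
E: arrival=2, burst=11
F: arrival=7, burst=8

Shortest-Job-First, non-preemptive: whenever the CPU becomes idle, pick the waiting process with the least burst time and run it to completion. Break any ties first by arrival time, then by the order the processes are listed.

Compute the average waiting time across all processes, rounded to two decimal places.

16.67

Schedule: | idle 0-2 | E 2-13 | A 13-17 | D 17-24 | F 24-32 | C 32-43 | B 43-56 |
Completion: A=17  B=56  C=43  D=24  E=13  F=32
Turnaround (C−A): A=14  B=49  C=35  D=20  E=11  F=25
Waiting times: A=10, B=36, C=24, D=13, E=0, F=17
Average waiting = (10+36+24+13+0+17) / 6 = 100/6 = 16.67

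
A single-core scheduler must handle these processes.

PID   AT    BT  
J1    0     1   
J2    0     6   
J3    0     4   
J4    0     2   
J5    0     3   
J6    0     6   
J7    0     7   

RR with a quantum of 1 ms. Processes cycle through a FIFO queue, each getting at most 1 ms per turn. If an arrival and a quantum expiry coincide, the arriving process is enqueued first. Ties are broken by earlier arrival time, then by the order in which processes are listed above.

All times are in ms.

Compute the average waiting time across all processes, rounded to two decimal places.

Timeline: | J1 0-1 | J2 1-2 | J3 2-3 | J4 3-4 | J5 4-5 | J6 5-6 | J7 6-7 | J2 7-8 | J3 8-9 | J4 9-10 | J5 10-11 | J6 11-12 | J7 12-13 | J2 13-14 | J3 14-15 | J5 15-16 | J6 16-17 | J7 17-18 | J2 18-19 | J3 19-20 | J6 20-21 | J7 21-22 | J2 22-23 | J6 23-24 | J7 24-25 | J2 25-26 | J6 26-27 | J7 27-29 |
Completion: J1=1  J2=26  J3=20  J4=10  J5=16  J6=27  J7=29
Turnaround (C−A): J1=1  J2=26  J3=20  J4=10  J5=16  J6=27  J7=29
Waiting times: J1=0, J2=20, J3=16, J4=8, J5=13, J6=21, J7=22
Average waiting = (0+20+16+8+13+21+22) / 7 = 100/7 = 14.29

14.29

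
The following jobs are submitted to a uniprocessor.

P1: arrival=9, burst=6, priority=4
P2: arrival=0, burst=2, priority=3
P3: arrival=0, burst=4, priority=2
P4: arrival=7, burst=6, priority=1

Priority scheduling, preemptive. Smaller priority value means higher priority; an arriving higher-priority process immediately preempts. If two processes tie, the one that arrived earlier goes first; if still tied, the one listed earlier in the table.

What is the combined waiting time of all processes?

8

Schedule: | P3 0-4 | P2 4-6 | idle 6-7 | P4 7-13 | P1 13-19 |
Completion: P1=19  P2=6  P3=4  P4=13
Turnaround (C−A): P1=10  P2=6  P3=4  P4=6
Waiting = turnaround − burst: P1=4, P2=4, P3=0, P4=0
Total waiting = 4 + 4 + 0 + 0 = 8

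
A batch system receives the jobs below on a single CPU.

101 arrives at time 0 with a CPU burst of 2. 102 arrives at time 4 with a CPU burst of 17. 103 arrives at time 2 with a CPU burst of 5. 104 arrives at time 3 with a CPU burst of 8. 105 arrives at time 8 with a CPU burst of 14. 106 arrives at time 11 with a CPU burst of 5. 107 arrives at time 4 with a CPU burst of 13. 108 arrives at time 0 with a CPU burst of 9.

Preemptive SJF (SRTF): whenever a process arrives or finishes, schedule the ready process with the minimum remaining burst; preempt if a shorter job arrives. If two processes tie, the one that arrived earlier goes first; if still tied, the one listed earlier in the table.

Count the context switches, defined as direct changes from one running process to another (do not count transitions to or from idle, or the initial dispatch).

7

Timeline: | 101 0-2 | 103 2-7 | 104 7-15 | 106 15-20 | 108 20-29 | 107 29-42 | 105 42-56 | 102 56-73 |
Completion: 101=2  102=73  103=7  104=15  105=56  106=20  107=42  108=29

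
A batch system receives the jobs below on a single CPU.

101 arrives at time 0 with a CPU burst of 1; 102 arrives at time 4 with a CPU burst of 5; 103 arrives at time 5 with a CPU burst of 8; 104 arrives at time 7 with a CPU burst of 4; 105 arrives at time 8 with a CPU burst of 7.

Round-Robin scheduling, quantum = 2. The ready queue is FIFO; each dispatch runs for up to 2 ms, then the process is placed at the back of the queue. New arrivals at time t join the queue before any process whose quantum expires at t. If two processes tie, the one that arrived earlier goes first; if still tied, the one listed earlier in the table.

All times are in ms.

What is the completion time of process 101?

1

Schedule: | 101 0-1 | idle 1-4 | 102 4-6 | 103 6-8 | 102 8-10 | 104 10-12 | 105 12-14 | 103 14-16 | 102 16-17 | 104 17-19 | 105 19-21 | 103 21-23 | 105 23-25 | 103 25-27 | 105 27-28 |
Completion: 101=1  102=17  103=27  104=19  105=28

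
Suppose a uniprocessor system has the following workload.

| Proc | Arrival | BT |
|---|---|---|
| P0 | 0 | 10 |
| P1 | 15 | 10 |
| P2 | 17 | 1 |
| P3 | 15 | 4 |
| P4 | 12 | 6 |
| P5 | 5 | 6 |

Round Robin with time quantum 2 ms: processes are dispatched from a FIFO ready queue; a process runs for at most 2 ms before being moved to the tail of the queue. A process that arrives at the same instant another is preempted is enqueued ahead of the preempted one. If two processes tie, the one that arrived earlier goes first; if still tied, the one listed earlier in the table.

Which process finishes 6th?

P1

Gantt: | P0 0-6 | P5 6-8 | P0 8-10 | P5 10-12 | P0 12-14 | P4 14-16 | P5 16-18 | P1 18-20 | P3 20-22 | P4 22-24 | P2 24-25 | P1 25-27 | P3 27-29 | P4 29-31 | P1 31-37 |
Completion: P0=14  P1=37  P2=25  P3=29  P4=31  P5=18
Finish order: P0 → P5 → P2 → P3 → P4 → P1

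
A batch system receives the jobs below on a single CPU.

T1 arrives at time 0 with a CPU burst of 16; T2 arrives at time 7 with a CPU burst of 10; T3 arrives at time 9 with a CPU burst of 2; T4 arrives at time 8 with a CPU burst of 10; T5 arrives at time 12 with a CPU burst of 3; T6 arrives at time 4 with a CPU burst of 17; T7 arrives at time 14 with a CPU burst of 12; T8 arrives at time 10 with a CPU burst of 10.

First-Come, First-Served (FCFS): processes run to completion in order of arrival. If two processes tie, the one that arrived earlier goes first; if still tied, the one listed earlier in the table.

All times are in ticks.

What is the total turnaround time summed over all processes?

Gantt: | T1 0-16 | T6 16-33 | T2 33-43 | T4 43-53 | T3 53-55 | T8 55-65 | T5 65-68 | T7 68-80 |
Completion: T1=16  T2=43  T3=55  T4=53  T5=68  T6=33  T7=80  T8=65
Turnaround (C−A): T1=16  T2=36  T3=46  T4=45  T5=56  T6=29  T7=66  T8=55
Turnaround = completion − arrival: T1=16, T2=36, T3=46, T4=45, T5=56, T6=29, T7=66, T8=55
Total turnaround = 16 + 36 + 46 + 45 + 56 + 29 + 66 + 55 = 349

349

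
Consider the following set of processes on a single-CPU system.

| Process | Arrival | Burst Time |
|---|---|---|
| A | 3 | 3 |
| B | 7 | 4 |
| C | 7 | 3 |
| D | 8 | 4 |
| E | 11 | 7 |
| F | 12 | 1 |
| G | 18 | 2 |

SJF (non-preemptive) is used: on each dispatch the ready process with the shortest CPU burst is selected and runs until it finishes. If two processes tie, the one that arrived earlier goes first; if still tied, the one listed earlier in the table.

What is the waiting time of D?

Timeline: | idle 0-3 | A 3-6 | idle 6-7 | C 7-10 | B 10-14 | F 14-15 | D 15-19 | G 19-21 | E 21-28 |
Completion: A=6  B=14  C=10  D=19  E=28  F=15  G=21
Turnaround (C−A): A=3  B=7  C=3  D=11  E=17  F=3  G=3
Waiting(D) = turnaround − burst = 11 − 4 = 7

7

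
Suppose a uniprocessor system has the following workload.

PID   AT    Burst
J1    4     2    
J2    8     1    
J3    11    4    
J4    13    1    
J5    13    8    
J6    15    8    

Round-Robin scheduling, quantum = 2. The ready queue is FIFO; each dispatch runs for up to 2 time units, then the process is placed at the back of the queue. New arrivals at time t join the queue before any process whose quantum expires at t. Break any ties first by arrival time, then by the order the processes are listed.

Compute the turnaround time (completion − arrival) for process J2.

1

Timeline: | idle 0-4 | J1 4-6 | idle 6-8 | J2 8-9 | idle 9-11 | J3 11-13 | J4 13-14 | J5 14-16 | J3 16-18 | J6 18-20 | J5 20-22 | J6 22-24 | J5 24-26 | J6 26-28 | J5 28-30 | J6 30-32 |
Completion: J1=6  J2=9  J3=18  J4=14  J5=30  J6=32
Turnaround (C−A): J1=2  J2=1  J3=7  J4=1  J5=17  J6=17
Turnaround(J2) = completion − arrival = 9 − 8 = 1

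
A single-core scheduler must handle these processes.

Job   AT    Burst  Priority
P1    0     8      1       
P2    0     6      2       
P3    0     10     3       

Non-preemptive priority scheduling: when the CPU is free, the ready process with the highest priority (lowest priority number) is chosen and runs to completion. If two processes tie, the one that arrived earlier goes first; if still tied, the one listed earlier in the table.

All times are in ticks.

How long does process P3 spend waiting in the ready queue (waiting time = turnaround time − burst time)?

Gantt: | P1 0-8 | P2 8-14 | P3 14-24 |
Completion: P1=8  P2=14  P3=24
Turnaround (C−A): P1=8  P2=14  P3=24
Waiting(P3) = turnaround − burst = 24 − 10 = 14

14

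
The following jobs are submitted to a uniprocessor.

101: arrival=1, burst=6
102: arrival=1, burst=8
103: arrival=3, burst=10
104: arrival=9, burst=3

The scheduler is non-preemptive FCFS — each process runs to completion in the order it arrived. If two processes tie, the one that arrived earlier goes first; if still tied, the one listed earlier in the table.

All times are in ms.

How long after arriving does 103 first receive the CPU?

Gantt: | idle 0-1 | 101 1-7 | 102 7-15 | 103 15-25 | 104 25-28 |
Completion: 101=7  102=15  103=25  104=28
Turnaround (C−A): 101=6  102=14  103=22  104=19
Response(103) = first start − arrival = 15 − 3 = 12

12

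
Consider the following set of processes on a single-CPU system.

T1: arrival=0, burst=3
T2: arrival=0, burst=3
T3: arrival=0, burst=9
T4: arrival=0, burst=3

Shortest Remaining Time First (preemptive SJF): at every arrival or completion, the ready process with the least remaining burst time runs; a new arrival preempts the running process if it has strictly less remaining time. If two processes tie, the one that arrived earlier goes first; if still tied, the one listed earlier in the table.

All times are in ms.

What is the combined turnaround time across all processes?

Schedule: | T1 0-3 | T2 3-6 | T4 6-9 | T3 9-18 |
Completion: T1=3  T2=6  T3=18  T4=9
Turnaround (C−A): T1=3  T2=6  T3=18  T4=9
Turnaround = completion − arrival: T1=3, T2=6, T3=18, T4=9
Total turnaround = 3 + 6 + 18 + 9 = 36

36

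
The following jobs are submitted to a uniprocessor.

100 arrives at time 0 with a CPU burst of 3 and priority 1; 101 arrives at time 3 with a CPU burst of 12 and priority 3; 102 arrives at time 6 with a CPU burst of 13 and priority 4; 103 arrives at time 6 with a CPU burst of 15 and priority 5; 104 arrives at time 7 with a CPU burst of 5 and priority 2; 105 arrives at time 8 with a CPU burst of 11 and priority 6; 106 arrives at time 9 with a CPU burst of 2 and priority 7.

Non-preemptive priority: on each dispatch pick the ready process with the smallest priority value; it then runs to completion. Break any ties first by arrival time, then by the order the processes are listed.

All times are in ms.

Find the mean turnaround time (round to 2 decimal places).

Schedule: | 100 0-3 | 101 3-15 | 104 15-20 | 102 20-33 | 103 33-48 | 105 48-59 | 106 59-61 |
Completion: 100=3  101=15  102=33  103=48  104=20  105=59  106=61
Turnaround times: 100=3, 101=12, 102=27, 103=42, 104=13, 105=51, 106=52
Average turnaround = (3+12+27+42+13+51+52) / 7 = 200/7 = 28.57

28.57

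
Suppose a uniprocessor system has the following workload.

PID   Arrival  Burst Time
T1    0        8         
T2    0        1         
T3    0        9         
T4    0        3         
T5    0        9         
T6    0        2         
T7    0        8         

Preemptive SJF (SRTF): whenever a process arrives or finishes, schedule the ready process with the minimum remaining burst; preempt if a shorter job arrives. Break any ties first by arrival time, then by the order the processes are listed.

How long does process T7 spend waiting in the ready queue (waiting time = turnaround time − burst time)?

Timeline: | T2 0-1 | T6 1-3 | T4 3-6 | T1 6-14 | T7 14-22 | T3 22-31 | T5 31-40 |
Completion: T1=14  T2=1  T3=31  T4=6  T5=40  T6=3  T7=22
Turnaround (C−A): T1=14  T2=1  T3=31  T4=6  T5=40  T6=3  T7=22
Waiting(T7) = turnaround − burst = 22 − 8 = 14

14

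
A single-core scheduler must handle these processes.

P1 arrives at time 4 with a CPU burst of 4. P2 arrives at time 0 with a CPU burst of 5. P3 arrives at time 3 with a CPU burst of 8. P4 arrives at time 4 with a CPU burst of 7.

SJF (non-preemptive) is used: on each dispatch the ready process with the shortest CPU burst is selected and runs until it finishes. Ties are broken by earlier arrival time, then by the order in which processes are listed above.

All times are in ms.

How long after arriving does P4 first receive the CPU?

Gantt: | P2 0-5 | P1 5-9 | P4 9-16 | P3 16-24 |
Completion: P1=9  P2=5  P3=24  P4=16
Response(P4) = first start − arrival = 9 − 4 = 5

5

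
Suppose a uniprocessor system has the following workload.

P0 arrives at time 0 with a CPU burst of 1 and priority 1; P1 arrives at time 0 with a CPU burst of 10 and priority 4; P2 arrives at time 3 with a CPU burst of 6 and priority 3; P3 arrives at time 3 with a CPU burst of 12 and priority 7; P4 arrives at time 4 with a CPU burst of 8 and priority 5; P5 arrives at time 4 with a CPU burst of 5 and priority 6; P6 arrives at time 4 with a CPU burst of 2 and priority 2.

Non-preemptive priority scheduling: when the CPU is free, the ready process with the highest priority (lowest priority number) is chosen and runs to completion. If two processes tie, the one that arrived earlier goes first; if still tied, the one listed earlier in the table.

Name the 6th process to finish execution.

Timeline: | P0 0-1 | P1 1-11 | P6 11-13 | P2 13-19 | P4 19-27 | P5 27-32 | P3 32-44 |
Completion: P0=1  P1=11  P2=19  P3=44  P4=27  P5=32  P6=13
Finish order: P0 → P1 → P6 → P2 → P4 → P5 → P3

P5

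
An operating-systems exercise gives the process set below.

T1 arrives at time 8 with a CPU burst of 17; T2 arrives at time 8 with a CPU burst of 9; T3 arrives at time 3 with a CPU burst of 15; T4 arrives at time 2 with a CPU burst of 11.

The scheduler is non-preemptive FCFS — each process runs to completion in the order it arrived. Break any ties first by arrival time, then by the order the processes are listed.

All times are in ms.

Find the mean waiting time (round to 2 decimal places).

16.75

Schedule: | idle 0-2 | T4 2-13 | T3 13-28 | T1 28-45 | T2 45-54 |
Completion: T1=45  T2=54  T3=28  T4=13
Turnaround (C−A): T1=37  T2=46  T3=25  T4=11
Waiting times: T1=20, T2=37, T3=10, T4=0
Average waiting = (20+37+10+0) / 4 = 67/4 = 16.75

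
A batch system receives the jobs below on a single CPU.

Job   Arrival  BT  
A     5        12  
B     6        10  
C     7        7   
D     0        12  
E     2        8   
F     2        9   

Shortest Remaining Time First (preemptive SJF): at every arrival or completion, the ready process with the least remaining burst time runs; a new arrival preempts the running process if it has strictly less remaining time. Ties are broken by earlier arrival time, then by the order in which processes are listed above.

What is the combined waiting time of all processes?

Timeline: | D 0-2 | E 2-10 | C 10-17 | F 17-26 | D 26-36 | B 36-46 | A 46-58 |
Completion: A=58  B=46  C=17  D=36  E=10  F=26
Turnaround (C−A): A=53  B=40  C=10  D=36  E=8  F=24
Waiting = turnaround − burst: A=41, B=30, C=3, D=24, E=0, F=15
Total waiting = 41 + 30 + 3 + 24 + 0 + 15 = 113

113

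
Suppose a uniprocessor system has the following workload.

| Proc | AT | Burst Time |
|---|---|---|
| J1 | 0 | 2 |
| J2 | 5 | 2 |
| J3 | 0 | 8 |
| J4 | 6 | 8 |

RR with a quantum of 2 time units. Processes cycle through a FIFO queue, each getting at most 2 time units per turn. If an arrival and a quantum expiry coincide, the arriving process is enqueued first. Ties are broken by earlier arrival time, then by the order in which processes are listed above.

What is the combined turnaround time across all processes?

Timeline: | J1 0-2 | J3 2-6 | J2 6-8 | J4 8-10 | J3 10-12 | J4 12-14 | J3 14-16 | J4 16-20 |
Completion: J1=2  J2=8  J3=16  J4=20
Turnaround = completion − arrival: J1=2, J2=3, J3=16, J4=14
Total turnaround = 2 + 3 + 16 + 14 = 35

35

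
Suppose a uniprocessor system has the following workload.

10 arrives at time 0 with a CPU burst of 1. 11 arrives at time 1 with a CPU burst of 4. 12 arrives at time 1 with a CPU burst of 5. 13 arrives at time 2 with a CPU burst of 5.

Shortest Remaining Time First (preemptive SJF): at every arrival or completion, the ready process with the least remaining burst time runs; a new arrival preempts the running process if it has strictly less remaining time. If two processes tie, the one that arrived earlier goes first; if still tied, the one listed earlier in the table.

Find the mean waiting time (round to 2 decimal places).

Timeline: | 10 0-1 | 11 1-5 | 12 5-10 | 13 10-15 |
Completion: 10=1  11=5  12=10  13=15
Waiting times: 10=0, 11=0, 12=4, 13=8
Average waiting = (0+0+4+8) / 4 = 12/4 = 3.00

3.00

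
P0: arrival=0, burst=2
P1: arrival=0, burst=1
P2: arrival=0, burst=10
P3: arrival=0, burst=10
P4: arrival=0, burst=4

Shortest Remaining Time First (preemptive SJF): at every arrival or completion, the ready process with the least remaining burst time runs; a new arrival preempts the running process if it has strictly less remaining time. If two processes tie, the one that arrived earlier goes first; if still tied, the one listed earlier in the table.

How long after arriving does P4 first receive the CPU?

3

Timeline: | P1 0-1 | P0 1-3 | P4 3-7 | P2 7-17 | P3 17-27 |
Completion: P0=3  P1=1  P2=17  P3=27  P4=7
Response(P4) = first start − arrival = 3 − 0 = 3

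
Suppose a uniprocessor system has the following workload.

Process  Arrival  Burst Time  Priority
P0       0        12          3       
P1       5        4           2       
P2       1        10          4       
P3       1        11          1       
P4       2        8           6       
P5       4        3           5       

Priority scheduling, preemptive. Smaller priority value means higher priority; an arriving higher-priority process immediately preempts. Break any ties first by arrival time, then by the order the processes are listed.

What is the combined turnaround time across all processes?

167

Gantt: | P0 0-1 | P3 1-12 | P1 12-16 | P0 16-27 | P2 27-37 | P5 37-40 | P4 40-48 |
Completion: P0=27  P1=16  P2=37  P3=12  P4=48  P5=40
Turnaround (C−A): P0=27  P1=11  P2=36  P3=11  P4=46  P5=36
Turnaround = completion − arrival: P0=27, P1=11, P2=36, P3=11, P4=46, P5=36
Total turnaround = 27 + 11 + 36 + 11 + 46 + 36 = 167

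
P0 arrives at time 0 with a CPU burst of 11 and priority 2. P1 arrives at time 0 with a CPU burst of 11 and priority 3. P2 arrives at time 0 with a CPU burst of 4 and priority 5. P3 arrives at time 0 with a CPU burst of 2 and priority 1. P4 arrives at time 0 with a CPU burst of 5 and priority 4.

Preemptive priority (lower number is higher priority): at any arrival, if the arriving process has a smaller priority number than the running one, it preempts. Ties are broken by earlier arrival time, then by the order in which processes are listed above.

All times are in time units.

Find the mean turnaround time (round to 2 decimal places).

20.20

Schedule: | P3 0-2 | P0 2-13 | P1 13-24 | P4 24-29 | P2 29-33 |
Completion: P0=13  P1=24  P2=33  P3=2  P4=29
Turnaround (C−A): P0=13  P1=24  P2=33  P3=2  P4=29
Turnaround times: P0=13, P1=24, P2=33, P3=2, P4=29
Average turnaround = (13+24+33+2+29) / 5 = 101/5 = 20.20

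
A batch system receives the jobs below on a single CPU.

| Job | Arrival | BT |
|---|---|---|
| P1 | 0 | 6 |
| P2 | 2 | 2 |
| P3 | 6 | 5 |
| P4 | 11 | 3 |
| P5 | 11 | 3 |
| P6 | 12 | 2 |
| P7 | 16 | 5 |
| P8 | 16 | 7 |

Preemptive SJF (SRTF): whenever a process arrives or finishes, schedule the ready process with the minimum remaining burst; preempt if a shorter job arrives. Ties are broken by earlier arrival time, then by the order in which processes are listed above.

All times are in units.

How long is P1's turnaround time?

8

Timeline: | P1 0-2 | P2 2-4 | P1 4-8 | P3 8-13 | P6 13-15 | P4 15-18 | P5 18-21 | P7 21-26 | P8 26-33 |
Completion: P1=8  P2=4  P3=13  P4=18  P5=21  P6=15  P7=26  P8=33
Turnaround (C−A): P1=8  P2=2  P3=7  P4=7  P5=10  P6=3  P7=10  P8=17
Turnaround(P1) = completion − arrival = 8 − 0 = 8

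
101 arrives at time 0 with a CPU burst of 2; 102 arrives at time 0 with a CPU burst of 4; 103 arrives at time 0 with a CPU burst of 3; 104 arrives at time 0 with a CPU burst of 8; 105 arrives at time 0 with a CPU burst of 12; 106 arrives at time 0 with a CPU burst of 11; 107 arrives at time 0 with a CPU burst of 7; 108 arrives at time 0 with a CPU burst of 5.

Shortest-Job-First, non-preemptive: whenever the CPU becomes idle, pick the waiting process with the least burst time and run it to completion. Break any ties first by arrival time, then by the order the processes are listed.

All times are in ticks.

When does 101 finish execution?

Schedule: | 101 0-2 | 103 2-5 | 102 5-9 | 108 9-14 | 107 14-21 | 104 21-29 | 106 29-40 | 105 40-52 |
Completion: 101=2  102=9  103=5  104=29  105=52  106=40  107=21  108=14
Turnaround (C−A): 101=2  102=9  103=5  104=29  105=52  106=40  107=21  108=14

2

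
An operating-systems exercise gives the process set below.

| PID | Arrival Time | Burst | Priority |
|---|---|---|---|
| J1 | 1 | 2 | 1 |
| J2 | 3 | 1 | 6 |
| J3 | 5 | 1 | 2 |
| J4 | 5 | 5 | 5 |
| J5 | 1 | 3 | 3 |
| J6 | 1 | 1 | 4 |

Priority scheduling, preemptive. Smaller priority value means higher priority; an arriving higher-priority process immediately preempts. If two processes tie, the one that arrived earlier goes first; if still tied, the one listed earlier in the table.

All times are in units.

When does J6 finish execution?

Timeline: | idle 0-1 | J1 1-3 | J5 3-5 | J3 5-6 | J5 6-7 | J6 7-8 | J4 8-13 | J2 13-14 |
Completion: J1=3  J2=14  J3=6  J4=13  J5=7  J6=8

8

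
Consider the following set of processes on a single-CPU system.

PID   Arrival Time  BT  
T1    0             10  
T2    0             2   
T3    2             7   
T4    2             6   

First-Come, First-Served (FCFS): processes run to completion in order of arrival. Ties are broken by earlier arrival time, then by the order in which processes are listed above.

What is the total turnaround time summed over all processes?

Schedule: | T1 0-10 | T2 10-12 | T3 12-19 | T4 19-25 |
Completion: T1=10  T2=12  T3=19  T4=25
Turnaround = completion − arrival: T1=10, T2=12, T3=17, T4=23
Total turnaround = 10 + 12 + 17 + 23 = 62

62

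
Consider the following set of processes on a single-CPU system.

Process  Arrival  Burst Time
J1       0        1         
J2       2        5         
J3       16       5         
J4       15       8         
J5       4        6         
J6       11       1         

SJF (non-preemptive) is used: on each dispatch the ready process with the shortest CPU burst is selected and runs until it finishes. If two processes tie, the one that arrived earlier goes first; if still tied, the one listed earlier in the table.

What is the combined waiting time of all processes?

12

Timeline: | J1 0-1 | idle 1-2 | J2 2-7 | J5 7-13 | J6 13-14 | idle 14-15 | J4 15-23 | J3 23-28 |
Completion: J1=1  J2=7  J3=28  J4=23  J5=13  J6=14
Waiting = turnaround − burst: J1=0, J2=0, J3=7, J4=0, J5=3, J6=2
Total waiting = 0 + 0 + 7 + 0 + 3 + 2 = 12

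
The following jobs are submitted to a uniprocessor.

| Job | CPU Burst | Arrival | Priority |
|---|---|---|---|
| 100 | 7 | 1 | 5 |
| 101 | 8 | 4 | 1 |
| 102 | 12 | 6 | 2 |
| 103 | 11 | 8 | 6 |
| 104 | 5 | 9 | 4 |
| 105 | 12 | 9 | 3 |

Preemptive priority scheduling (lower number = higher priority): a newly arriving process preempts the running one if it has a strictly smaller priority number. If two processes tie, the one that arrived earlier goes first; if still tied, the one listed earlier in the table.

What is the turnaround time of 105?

Schedule: | idle 0-1 | 100 1-4 | 101 4-12 | 102 12-24 | 105 24-36 | 104 36-41 | 100 41-45 | 103 45-56 |
Completion: 100=45  101=12  102=24  103=56  104=41  105=36
Turnaround(105) = completion − arrival = 36 − 9 = 27

27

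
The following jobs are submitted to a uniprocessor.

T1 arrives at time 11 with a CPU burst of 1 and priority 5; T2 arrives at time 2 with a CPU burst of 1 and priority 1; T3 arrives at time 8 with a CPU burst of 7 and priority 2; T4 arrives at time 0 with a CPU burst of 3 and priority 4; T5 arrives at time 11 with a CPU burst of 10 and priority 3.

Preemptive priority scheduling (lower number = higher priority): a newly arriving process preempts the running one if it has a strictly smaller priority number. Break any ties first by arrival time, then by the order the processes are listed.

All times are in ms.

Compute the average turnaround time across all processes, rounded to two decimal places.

8.20

Timeline: | T4 0-2 | T2 2-3 | T4 3-4 | idle 4-8 | T3 8-15 | T5 15-25 | T1 25-26 |
Completion: T1=26  T2=3  T3=15  T4=4  T5=25
Turnaround (C−A): T1=15  T2=1  T3=7  T4=4  T5=14
Turnaround times: T1=15, T2=1, T3=7, T4=4, T5=14
Average turnaround = (15+1+7+4+14) / 5 = 41/5 = 8.20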